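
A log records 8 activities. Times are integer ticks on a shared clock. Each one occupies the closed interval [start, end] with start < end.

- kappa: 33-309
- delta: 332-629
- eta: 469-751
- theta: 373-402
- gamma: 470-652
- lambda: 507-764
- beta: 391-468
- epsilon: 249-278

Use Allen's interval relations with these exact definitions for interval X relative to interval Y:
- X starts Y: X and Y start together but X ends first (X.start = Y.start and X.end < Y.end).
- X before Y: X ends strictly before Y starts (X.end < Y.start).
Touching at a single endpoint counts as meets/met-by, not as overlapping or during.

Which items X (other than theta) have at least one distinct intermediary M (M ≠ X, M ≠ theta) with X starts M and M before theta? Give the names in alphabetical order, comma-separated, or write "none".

Target theta = [373, 402].
Intermediaries M with M before theta: epsilon, kappa.
Via epsilon — items with X starts epsilon: none.
Via kappa — items with X starts kappa: none.
Union: none.

none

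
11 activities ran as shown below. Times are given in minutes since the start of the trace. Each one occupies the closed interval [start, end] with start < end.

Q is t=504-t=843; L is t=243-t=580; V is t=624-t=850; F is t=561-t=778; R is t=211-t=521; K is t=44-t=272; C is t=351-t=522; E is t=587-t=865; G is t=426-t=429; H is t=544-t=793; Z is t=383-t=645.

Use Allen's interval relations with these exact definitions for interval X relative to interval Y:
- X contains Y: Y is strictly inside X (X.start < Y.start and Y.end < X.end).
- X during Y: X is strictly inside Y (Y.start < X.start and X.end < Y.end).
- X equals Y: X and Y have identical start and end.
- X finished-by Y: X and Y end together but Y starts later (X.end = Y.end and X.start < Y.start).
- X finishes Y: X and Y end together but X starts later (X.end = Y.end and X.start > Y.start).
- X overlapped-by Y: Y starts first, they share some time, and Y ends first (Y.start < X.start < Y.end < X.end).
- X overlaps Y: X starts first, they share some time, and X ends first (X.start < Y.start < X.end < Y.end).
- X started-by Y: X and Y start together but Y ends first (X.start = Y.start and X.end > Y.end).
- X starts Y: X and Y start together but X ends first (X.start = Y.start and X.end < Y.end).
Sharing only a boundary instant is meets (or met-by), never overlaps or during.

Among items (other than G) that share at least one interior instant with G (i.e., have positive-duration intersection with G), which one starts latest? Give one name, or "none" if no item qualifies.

Z

Target G = [t=426, t=429].
C [t=351, t=522] → contains → candidate.
E [t=587, t=865] → after → excluded.
F [t=561, t=778] → after → excluded.
H [t=544, t=793] → after → excluded.
K [t=44, t=272] → before → excluded.
L [t=243, t=580] → contains → candidate.
Q [t=504, t=843] → after → excluded.
R [t=211, t=521] → contains → candidate.
V [t=624, t=850] → after → excluded.
Z [t=383, t=645] → contains → candidate.
Among candidates, latest start is t=383 → Z.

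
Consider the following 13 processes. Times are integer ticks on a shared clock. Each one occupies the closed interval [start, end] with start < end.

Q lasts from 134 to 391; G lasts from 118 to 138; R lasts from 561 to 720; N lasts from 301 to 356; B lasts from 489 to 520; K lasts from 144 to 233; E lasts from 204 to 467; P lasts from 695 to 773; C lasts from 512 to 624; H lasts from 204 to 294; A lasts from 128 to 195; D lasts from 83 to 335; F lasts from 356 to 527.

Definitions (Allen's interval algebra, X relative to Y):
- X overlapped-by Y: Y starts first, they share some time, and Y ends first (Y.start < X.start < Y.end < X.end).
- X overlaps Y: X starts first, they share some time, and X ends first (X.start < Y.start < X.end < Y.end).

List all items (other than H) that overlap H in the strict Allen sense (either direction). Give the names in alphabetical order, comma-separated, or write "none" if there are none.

K

Target H = [204, 294].
A [128, 195] → before → no.
B [489, 520] → after → no.
C [512, 624] → after → no.
D [83, 335] → contains → no.
E [204, 467] → started-by → no.
F [356, 527] → after → no.
G [118, 138] → before → no.
K [144, 233] → overlaps → yes.
N [301, 356] → after → no.
P [695, 773] → after → no.
Q [134, 391] → contains → no.
R [561, 720] → after → no.
Result: K.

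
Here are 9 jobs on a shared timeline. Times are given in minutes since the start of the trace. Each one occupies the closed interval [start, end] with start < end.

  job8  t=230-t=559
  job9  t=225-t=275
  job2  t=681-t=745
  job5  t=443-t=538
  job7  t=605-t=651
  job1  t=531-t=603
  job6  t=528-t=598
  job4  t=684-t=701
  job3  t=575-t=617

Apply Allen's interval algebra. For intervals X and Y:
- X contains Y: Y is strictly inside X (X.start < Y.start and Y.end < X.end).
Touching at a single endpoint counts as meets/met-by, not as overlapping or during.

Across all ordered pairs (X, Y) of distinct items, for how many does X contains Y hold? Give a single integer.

Checking all 72 ordered pairs for relation 'contains'; matching pairs in alphabetical order:
(job2, job4): job2 contains job4 ✓
(job8, job5): job8 contains job5 ✓
Count: 2.

2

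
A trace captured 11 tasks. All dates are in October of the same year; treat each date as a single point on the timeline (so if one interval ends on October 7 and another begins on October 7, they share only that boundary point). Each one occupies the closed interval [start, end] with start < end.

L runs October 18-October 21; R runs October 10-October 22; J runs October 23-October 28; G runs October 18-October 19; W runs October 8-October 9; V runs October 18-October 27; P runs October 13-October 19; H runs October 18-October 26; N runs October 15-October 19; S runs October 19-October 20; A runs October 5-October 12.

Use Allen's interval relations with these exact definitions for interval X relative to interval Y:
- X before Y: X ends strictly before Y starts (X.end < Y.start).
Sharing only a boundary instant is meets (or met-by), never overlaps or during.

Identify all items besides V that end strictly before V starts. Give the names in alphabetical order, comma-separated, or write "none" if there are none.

A, W

Target V = [October 18, October 27].
A [October 5, October 12] → before → yes.
G [October 18, October 19] → starts → no.
H [October 18, October 26] → starts → no.
J [October 23, October 28] → overlapped-by → no.
L [October 18, October 21] → starts → no.
N [October 15, October 19] → overlaps → no.
P [October 13, October 19] → overlaps → no.
R [October 10, October 22] → overlaps → no.
S [October 19, October 20] → during → no.
W [October 8, October 9] → before → yes.
Result: A, W.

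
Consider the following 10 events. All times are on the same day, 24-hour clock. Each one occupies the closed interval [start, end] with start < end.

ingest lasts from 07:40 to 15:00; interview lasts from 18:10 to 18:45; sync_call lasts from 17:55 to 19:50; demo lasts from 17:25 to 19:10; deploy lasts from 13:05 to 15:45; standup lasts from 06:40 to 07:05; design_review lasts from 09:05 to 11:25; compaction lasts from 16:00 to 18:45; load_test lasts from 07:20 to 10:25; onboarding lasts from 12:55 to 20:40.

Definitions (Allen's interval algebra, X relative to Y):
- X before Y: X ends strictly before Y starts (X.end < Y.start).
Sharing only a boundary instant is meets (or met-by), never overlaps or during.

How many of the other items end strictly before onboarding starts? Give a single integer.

Target onboarding = [12:55, 20:40].
compaction [16:00, 18:45] → during → no.
demo [17:25, 19:10] → during → no.
deploy [13:05, 15:45] → during → no.
design_review [09:05, 11:25] → before → counts.
ingest [07:40, 15:00] → overlaps → no.
interview [18:10, 18:45] → during → no.
load_test [07:20, 10:25] → before → counts.
standup [06:40, 07:05] → before → counts.
sync_call [17:55, 19:50] → during → no.
Total: 3.

3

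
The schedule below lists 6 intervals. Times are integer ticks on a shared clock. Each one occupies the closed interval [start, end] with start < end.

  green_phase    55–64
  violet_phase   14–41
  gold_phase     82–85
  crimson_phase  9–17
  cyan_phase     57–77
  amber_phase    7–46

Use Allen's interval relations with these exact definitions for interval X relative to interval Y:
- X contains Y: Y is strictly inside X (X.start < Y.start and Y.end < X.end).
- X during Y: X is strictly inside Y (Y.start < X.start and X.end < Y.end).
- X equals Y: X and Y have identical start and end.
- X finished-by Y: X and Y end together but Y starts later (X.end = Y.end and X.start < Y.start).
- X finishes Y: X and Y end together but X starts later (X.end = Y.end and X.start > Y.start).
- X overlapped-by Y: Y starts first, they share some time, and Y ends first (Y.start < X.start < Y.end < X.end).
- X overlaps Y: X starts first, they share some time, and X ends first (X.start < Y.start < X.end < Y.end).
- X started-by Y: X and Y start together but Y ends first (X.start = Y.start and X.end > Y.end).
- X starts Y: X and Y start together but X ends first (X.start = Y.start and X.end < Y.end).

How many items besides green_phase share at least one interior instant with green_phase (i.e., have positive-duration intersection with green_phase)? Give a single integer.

Target green_phase = [55, 64].
amber_phase [7, 46] → before → no.
crimson_phase [9, 17] → before → no.
cyan_phase [57, 77] → overlapped-by → counts.
gold_phase [82, 85] → after → no.
violet_phase [14, 41] → before → no.
Total: 1.

1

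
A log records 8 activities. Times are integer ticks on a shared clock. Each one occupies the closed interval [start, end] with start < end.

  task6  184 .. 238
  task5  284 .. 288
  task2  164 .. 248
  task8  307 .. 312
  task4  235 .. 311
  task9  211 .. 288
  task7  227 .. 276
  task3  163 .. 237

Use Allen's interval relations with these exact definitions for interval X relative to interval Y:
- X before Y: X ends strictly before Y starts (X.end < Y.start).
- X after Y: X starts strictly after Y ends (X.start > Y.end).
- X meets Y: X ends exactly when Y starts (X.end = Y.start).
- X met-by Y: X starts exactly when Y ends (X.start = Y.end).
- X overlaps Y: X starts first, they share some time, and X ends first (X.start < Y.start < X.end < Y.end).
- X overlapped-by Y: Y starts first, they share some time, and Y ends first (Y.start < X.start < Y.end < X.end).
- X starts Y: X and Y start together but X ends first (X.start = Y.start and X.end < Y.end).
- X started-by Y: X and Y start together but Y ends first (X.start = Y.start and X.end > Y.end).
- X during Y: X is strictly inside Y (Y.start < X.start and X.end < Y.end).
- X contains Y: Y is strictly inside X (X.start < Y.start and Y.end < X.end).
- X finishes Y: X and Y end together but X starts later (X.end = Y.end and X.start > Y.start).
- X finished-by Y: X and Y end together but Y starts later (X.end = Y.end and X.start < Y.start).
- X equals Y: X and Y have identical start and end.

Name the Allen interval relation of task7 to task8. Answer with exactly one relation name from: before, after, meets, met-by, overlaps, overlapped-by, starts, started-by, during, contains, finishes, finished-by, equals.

task7 = [227, 276]; task8 = [307, 312].
Compare endpoints: task7.start < task8.start, task7.start < task8.end, task7.end < task8.start, task7.end < task8.end.
That pattern is 'before'.

before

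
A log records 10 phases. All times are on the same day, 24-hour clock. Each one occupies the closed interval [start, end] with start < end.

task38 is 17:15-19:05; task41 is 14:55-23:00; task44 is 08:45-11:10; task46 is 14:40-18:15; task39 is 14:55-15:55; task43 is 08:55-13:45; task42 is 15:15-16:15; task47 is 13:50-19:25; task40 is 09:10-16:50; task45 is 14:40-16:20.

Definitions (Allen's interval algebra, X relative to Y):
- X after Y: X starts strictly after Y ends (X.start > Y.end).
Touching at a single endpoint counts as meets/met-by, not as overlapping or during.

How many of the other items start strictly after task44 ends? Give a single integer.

Target task44 = [08:45, 11:10].
task38 [17:15, 19:05] → after → counts.
task39 [14:55, 15:55] → after → counts.
task40 [09:10, 16:50] → overlapped-by → no.
task41 [14:55, 23:00] → after → counts.
task42 [15:15, 16:15] → after → counts.
task43 [08:55, 13:45] → overlapped-by → no.
task45 [14:40, 16:20] → after → counts.
task46 [14:40, 18:15] → after → counts.
task47 [13:50, 19:25] → after → counts.
Total: 7.

7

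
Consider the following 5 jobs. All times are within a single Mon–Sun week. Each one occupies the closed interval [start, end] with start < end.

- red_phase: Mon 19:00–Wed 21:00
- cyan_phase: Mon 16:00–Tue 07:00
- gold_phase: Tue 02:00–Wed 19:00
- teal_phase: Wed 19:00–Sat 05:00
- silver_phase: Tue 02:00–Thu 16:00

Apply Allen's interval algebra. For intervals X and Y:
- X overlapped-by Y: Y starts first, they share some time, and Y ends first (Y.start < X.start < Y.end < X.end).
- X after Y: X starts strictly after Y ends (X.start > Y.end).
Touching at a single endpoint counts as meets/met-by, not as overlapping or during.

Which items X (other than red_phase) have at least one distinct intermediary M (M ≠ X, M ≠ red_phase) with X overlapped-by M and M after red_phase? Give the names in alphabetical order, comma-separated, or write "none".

Target red_phase = [Mon 19:00, Wed 21:00].
Intermediaries M with M after red_phase: none.
Union: none.

none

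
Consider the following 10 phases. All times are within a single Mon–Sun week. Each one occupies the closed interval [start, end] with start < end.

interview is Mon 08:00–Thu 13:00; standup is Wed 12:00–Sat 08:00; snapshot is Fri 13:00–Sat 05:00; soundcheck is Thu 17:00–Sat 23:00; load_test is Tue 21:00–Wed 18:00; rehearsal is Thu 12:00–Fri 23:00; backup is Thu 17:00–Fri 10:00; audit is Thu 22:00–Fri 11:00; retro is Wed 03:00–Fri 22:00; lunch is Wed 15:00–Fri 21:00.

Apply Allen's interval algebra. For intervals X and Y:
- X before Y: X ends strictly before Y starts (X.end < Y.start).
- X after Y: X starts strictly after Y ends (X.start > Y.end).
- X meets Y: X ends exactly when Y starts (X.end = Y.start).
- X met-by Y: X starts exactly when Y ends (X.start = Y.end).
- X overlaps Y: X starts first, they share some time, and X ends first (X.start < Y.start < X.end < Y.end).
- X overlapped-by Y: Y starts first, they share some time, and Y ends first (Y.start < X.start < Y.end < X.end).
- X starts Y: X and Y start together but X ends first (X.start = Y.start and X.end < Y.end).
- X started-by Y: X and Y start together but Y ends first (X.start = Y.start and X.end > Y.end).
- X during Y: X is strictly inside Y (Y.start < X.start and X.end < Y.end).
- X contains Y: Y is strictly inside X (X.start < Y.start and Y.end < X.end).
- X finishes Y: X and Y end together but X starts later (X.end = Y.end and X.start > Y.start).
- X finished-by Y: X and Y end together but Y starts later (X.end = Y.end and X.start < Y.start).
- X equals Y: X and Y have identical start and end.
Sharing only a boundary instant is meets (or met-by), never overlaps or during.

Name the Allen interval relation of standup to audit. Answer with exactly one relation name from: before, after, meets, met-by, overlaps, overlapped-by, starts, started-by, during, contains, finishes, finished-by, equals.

contains

standup = [Wed 12:00, Sat 08:00]; audit = [Thu 22:00, Fri 11:00].
Compare endpoints: standup.start < audit.start, standup.start < audit.end, standup.end > audit.start, standup.end > audit.end.
That pattern is 'contains'.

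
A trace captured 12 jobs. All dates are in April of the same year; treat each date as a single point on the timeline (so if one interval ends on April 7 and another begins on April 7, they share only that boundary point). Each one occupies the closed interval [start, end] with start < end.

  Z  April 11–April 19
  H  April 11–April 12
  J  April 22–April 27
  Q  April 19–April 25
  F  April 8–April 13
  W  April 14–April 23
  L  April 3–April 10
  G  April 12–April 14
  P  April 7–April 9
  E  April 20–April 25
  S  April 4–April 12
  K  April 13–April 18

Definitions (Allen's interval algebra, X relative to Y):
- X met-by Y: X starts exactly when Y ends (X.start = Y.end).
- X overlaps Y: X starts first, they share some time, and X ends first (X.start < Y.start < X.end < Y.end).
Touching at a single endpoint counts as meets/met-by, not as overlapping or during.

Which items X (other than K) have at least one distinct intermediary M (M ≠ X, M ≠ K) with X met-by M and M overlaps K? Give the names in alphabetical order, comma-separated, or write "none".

Target K = [April 13, April 18].
Intermediaries M with M overlaps K: G.
Via G — items with X met-by G: W.
Union: W.

W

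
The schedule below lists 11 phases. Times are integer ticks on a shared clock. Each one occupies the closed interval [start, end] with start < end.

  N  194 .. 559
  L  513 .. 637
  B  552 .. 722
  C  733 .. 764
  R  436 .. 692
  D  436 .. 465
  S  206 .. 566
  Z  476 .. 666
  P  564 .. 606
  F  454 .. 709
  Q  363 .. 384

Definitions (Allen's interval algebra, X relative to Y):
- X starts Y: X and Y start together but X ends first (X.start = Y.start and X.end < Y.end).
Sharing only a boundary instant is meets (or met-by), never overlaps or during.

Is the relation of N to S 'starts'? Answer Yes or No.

N = [194, 559], S = [206, 566].
Actual relation of N to S: overlaps.
Asked whether 'starts' holds → No.

No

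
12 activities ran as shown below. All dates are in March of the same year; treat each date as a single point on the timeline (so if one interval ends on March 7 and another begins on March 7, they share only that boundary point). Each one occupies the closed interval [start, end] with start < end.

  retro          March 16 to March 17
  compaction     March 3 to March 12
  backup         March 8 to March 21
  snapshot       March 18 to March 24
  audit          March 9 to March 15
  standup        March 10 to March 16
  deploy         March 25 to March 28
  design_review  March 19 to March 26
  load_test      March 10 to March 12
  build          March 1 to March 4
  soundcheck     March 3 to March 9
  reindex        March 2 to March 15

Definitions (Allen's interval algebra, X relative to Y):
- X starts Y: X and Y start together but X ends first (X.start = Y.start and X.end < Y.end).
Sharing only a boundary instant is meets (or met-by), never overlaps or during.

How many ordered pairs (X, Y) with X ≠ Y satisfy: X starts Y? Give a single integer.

2

Checking all 132 ordered pairs for relation 'starts'; matching pairs in alphabetical order:
(load_test, standup): load_test starts standup ✓
(soundcheck, compaction): soundcheck starts compaction ✓
Count: 2.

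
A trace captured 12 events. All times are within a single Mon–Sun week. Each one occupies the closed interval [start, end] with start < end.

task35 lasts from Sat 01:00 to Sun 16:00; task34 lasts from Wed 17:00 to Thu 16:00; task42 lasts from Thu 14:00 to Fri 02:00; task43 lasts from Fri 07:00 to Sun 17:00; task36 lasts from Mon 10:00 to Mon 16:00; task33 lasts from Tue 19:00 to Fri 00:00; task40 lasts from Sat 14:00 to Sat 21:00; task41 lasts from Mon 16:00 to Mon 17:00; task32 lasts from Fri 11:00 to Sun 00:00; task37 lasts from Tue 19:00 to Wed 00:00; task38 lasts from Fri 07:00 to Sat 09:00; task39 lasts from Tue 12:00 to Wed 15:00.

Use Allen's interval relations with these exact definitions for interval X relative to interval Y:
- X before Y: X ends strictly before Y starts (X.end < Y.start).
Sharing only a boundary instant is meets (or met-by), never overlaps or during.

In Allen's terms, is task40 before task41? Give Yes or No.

No

task40 = [Sat 14:00, Sat 21:00], task41 = [Mon 16:00, Mon 17:00].
Actual relation of task40 to task41: after.
Asked whether 'before' holds → No.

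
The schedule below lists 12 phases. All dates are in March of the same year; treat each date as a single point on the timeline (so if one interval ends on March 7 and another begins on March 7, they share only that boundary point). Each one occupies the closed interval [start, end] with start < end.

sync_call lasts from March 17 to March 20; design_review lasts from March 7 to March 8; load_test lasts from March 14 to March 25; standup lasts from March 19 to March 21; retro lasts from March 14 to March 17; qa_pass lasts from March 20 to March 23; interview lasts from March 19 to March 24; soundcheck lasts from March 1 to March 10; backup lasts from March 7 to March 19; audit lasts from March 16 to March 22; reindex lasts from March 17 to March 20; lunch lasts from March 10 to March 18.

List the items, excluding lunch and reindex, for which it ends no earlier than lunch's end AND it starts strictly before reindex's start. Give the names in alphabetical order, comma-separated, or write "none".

Conditions: its end is no earlier than lunch's end (X.end >= March 18) AND its start is strictly before reindex's start (X.start < March 17).
audit: end March 22 >= March 18? ✓; start March 16 < March 17? ✓ → yes.
backup: end March 19 >= March 18? ✓; start March 7 < March 17? ✓ → yes.
design_review: end March 8 >= March 18? ✗; start March 7 < March 17? ✓ → no.
interview: end March 24 >= March 18? ✓; start March 19 < March 17? ✗ → no.
load_test: end March 25 >= March 18? ✓; start March 14 < March 17? ✓ → yes.
qa_pass: end March 23 >= March 18? ✓; start March 20 < March 17? ✗ → no.
retro: end March 17 >= March 18? ✗; start March 14 < March 17? ✓ → no.
soundcheck: end March 10 >= March 18? ✗; start March 1 < March 17? ✓ → no.
standup: end March 21 >= March 18? ✓; start March 19 < March 17? ✗ → no.
sync_call: end March 20 >= March 18? ✓; start March 17 < March 17? ✗ → no.
Result: audit, backup, load_test.

audit, backup, load_test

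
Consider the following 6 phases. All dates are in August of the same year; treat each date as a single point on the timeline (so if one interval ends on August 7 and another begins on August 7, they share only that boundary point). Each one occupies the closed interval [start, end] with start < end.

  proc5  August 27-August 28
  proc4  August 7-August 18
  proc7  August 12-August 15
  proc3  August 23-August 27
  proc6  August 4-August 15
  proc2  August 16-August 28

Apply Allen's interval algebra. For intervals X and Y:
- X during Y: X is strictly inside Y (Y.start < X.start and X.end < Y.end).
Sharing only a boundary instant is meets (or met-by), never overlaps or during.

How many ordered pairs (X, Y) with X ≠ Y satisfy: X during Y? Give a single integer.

Checking all 30 ordered pairs for relation 'during'; matching pairs in alphabetical order:
(proc3, proc2): proc3 during proc2 ✓
(proc7, proc4): proc7 during proc4 ✓
Count: 2.

2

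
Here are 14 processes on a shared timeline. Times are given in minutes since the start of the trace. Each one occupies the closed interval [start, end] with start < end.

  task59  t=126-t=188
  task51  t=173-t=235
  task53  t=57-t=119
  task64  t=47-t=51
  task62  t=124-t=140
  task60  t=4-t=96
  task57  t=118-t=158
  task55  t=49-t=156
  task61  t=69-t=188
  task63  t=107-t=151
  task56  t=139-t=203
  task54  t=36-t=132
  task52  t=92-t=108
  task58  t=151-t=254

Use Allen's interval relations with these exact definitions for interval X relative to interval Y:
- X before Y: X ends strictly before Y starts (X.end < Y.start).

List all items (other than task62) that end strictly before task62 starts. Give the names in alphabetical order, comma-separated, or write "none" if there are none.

Target task62 = [t=124, t=140].
task51 [t=173, t=235] → after → no.
task52 [t=92, t=108] → before → yes.
task53 [t=57, t=119] → before → yes.
task54 [t=36, t=132] → overlaps → no.
task55 [t=49, t=156] → contains → no.
task56 [t=139, t=203] → overlapped-by → no.
task57 [t=118, t=158] → contains → no.
task58 [t=151, t=254] → after → no.
task59 [t=126, t=188] → overlapped-by → no.
task60 [t=4, t=96] → before → yes.
task61 [t=69, t=188] → contains → no.
task63 [t=107, t=151] → contains → no.
task64 [t=47, t=51] → before → yes.
Result: task52, task53, task60, task64.

task52, task53, task60, task64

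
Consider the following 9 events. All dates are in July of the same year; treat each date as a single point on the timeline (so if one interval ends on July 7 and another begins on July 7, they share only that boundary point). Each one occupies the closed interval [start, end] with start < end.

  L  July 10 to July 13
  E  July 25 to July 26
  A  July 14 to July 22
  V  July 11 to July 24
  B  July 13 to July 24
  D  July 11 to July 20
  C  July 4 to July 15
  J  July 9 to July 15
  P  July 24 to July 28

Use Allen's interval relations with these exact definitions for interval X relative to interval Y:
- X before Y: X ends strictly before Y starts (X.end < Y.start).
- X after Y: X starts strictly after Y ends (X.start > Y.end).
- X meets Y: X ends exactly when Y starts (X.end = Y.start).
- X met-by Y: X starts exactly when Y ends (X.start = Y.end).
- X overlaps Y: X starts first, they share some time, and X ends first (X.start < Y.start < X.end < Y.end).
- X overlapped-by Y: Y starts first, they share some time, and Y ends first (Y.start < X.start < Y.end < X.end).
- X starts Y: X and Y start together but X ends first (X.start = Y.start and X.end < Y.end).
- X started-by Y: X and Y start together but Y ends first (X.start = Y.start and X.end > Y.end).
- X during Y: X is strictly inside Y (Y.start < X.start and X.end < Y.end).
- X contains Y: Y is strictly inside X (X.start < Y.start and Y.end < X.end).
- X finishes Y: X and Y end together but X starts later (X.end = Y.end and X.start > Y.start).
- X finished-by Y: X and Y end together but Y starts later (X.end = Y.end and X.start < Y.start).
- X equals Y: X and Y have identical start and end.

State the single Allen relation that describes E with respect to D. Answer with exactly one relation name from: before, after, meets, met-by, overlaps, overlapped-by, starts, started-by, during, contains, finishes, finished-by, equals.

after

E = [July 25, July 26]; D = [July 11, July 20].
Compare endpoints: E.start > D.start, E.start > D.end, E.end > D.start, E.end > D.end.
That pattern is 'after'.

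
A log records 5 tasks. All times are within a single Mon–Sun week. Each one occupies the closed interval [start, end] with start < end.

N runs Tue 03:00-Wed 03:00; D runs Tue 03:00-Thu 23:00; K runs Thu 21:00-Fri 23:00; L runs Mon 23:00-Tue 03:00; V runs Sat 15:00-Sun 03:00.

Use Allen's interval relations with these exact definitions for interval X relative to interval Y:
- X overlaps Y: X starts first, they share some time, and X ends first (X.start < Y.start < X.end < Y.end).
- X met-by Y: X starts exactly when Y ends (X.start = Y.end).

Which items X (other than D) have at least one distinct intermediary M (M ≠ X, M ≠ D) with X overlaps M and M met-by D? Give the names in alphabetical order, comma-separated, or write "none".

Target D = [Tue 03:00, Thu 23:00].
Intermediaries M with M met-by D: none.
Union: none.

none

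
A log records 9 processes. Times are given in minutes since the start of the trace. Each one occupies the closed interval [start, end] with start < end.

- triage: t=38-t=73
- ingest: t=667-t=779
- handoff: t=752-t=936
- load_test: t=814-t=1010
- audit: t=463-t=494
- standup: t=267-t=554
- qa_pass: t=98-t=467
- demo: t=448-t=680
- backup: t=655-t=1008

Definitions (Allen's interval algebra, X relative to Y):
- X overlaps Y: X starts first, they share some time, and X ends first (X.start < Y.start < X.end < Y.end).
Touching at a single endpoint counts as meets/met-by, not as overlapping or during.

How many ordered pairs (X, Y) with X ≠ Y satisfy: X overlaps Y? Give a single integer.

Checking all 72 ordered pairs for relation 'overlaps'; matching pairs in alphabetical order:
(backup, load_test): backup overlaps load_test ✓
(demo, backup): demo overlaps backup ✓
(demo, ingest): demo overlaps ingest ✓
(handoff, load_test): handoff overlaps load_test ✓
(ingest, handoff): ingest overlaps handoff ✓
(qa_pass, audit): qa_pass overlaps audit ✓
(qa_pass, demo): qa_pass overlaps demo ✓
(qa_pass, standup): qa_pass overlaps standup ✓
(standup, demo): standup overlaps demo ✓
Count: 9.

9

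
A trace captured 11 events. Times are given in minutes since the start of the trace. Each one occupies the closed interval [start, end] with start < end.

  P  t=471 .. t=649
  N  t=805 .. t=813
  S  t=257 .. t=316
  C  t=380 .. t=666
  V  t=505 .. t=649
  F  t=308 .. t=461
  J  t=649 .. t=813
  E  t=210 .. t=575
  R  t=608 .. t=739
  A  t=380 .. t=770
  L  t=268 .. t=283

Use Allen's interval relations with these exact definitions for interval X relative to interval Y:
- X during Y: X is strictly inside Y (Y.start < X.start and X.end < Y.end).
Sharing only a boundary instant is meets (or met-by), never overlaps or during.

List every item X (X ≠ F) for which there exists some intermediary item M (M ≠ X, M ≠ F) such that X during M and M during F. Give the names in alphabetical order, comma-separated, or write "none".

none

Target F = [t=308, t=461].
Intermediaries M with M during F: none.
Union: none.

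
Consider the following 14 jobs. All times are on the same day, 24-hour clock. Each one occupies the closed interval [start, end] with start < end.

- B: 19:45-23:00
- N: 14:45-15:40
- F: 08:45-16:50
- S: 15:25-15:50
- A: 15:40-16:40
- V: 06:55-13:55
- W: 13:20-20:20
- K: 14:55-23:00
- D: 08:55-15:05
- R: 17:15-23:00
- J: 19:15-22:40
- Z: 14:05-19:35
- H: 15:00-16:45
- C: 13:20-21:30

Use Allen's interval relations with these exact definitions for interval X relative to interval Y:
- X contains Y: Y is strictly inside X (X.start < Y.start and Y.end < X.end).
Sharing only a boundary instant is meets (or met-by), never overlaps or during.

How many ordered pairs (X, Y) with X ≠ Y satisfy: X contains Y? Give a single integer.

26

Checking all 182 ordered pairs for relation 'contains'; matching pairs in alphabetical order:
(C, A): C contains A ✓
(C, H): C contains H ✓
(C, N): C contains N ✓
(C, S): C contains S ✓
(C, Z): C contains Z ✓
(F, A): F contains A ✓
(F, D): F contains D ✓
(F, H): F contains H ✓
(F, N): F contains N ✓
(F, S): F contains S ✓
(H, A): H contains A ✓
(H, S): H contains S ✓
(K, A): K contains A ✓
(K, H): K contains H ✓
(K, J): K contains J ✓
(K, S): K contains S ✓
(R, J): R contains J ✓
(W, A): W contains A ✓
(W, H): W contains H ✓
(W, N): W contains N ✓
(W, S): W contains S ✓
(W, Z): W contains Z ✓
(Z, A): Z contains A ✓
(Z, H): Z contains H ✓
... plus 2 further pairs not listed.
Count: 26.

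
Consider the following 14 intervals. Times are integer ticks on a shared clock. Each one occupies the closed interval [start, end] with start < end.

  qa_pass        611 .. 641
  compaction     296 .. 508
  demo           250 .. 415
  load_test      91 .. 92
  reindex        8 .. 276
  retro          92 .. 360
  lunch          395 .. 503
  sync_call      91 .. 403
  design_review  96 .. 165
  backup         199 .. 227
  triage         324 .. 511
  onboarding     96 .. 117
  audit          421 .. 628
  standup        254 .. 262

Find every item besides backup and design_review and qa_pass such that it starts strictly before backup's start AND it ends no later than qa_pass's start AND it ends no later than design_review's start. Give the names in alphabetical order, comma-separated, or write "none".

load_test

Conditions: its start is strictly before backup's start (X.start < 199) AND its end is no later than qa_pass's start (X.end <= 611) AND its end is no later than design_review's start (X.end <= 96).
audit: start 421 < 199? ✗; end 628 <= 611? ✗; end 628 <= 96? ✗ → no.
compaction: start 296 < 199? ✗; end 508 <= 611? ✓; end 508 <= 96? ✗ → no.
demo: start 250 < 199? ✗; end 415 <= 611? ✓; end 415 <= 96? ✗ → no.
load_test: start 91 < 199? ✓; end 92 <= 611? ✓; end 92 <= 96? ✓ → yes.
lunch: start 395 < 199? ✗; end 503 <= 611? ✓; end 503 <= 96? ✗ → no.
onboarding: start 96 < 199? ✓; end 117 <= 611? ✓; end 117 <= 96? ✗ → no.
reindex: start 8 < 199? ✓; end 276 <= 611? ✓; end 276 <= 96? ✗ → no.
retro: start 92 < 199? ✓; end 360 <= 611? ✓; end 360 <= 96? ✗ → no.
standup: start 254 < 199? ✗; end 262 <= 611? ✓; end 262 <= 96? ✗ → no.
sync_call: start 91 < 199? ✓; end 403 <= 611? ✓; end 403 <= 96? ✗ → no.
triage: start 324 < 199? ✗; end 511 <= 611? ✓; end 511 <= 96? ✗ → no.
Result: load_test.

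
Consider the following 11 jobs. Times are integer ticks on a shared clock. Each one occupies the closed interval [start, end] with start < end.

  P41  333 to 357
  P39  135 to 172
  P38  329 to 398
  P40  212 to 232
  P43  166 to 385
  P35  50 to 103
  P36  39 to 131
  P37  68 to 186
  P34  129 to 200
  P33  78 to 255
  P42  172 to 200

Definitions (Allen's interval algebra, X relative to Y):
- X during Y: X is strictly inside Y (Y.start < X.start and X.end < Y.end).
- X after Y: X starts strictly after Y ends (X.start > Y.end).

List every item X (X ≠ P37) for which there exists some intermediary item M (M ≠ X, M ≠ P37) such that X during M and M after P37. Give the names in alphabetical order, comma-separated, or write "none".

Target P37 = [68, 186].
Intermediaries M with M after P37: P38, P40, P41.
Via P38 — items with X during P38: P41.
Via P40 — items with X during P40: none.
Via P41 — items with X during P41: none.
Union: P41.

P41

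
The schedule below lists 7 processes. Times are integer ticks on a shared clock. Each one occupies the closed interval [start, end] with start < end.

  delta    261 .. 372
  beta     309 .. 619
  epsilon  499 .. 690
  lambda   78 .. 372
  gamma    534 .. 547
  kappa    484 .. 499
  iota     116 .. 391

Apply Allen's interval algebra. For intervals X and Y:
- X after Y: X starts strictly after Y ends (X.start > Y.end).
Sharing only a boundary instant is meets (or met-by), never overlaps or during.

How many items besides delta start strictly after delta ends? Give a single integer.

Target delta = [261, 372].
beta [309, 619] → overlapped-by → no.
epsilon [499, 690] → after → counts.
gamma [534, 547] → after → counts.
iota [116, 391] → contains → no.
kappa [484, 499] → after → counts.
lambda [78, 372] → finished-by → no.
Total: 3.

3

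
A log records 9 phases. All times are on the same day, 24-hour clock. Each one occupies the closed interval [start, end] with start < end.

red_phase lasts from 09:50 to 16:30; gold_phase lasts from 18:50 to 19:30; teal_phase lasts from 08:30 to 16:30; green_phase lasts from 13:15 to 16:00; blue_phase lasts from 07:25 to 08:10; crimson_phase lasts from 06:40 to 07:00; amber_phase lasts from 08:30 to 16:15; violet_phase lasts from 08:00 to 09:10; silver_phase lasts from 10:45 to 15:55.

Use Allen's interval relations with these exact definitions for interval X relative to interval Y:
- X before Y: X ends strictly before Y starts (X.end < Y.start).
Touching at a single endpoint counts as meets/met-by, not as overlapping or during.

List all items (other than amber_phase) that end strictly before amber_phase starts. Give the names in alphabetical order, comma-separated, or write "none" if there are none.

blue_phase, crimson_phase

Target amber_phase = [08:30, 16:15].
blue_phase [07:25, 08:10] → before → yes.
crimson_phase [06:40, 07:00] → before → yes.
gold_phase [18:50, 19:30] → after → no.
green_phase [13:15, 16:00] → during → no.
red_phase [09:50, 16:30] → overlapped-by → no.
silver_phase [10:45, 15:55] → during → no.
teal_phase [08:30, 16:30] → started-by → no.
violet_phase [08:00, 09:10] → overlaps → no.
Result: blue_phase, crimson_phase.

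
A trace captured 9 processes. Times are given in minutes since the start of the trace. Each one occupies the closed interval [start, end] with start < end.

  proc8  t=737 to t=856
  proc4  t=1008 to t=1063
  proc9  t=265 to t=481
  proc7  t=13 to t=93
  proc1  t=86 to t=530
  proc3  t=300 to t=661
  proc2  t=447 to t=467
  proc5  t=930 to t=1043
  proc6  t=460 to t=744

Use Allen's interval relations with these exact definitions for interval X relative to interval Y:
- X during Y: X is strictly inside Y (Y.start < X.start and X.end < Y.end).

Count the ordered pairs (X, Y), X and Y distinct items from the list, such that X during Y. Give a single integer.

4

Checking all 72 ordered pairs for relation 'during'; matching pairs in alphabetical order:
(proc2, proc1): proc2 during proc1 ✓
(proc2, proc3): proc2 during proc3 ✓
(proc2, proc9): proc2 during proc9 ✓
(proc9, proc1): proc9 during proc1 ✓
Count: 4.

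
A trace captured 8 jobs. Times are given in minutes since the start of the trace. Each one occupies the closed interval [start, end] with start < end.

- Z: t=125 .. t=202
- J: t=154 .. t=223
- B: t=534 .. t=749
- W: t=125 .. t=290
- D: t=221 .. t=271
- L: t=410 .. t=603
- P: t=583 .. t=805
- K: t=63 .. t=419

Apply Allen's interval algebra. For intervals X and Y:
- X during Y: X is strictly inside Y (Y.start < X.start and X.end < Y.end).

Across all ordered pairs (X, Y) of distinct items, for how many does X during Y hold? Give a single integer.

6

Checking all 56 ordered pairs for relation 'during'; matching pairs in alphabetical order:
(D, K): D during K ✓
(D, W): D during W ✓
(J, K): J during K ✓
(J, W): J during W ✓
(W, K): W during K ✓
(Z, K): Z during K ✓
Count: 6.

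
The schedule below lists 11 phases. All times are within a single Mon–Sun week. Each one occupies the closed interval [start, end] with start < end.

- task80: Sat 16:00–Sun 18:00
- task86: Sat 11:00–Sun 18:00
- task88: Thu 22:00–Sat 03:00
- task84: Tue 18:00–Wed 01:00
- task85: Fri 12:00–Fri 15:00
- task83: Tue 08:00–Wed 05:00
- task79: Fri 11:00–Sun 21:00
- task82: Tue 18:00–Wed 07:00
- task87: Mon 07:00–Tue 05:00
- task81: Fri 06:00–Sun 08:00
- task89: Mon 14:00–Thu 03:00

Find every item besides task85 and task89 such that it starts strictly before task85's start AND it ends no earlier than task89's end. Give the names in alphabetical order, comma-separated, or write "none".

Conditions: its start is strictly before task85's start (X.start < Fri 12:00) AND its end is no earlier than task89's end (X.end >= Thu 03:00).
task79: start Fri 11:00 < Fri 12:00? ✓; end Sun 21:00 >= Thu 03:00? ✓ → yes.
task80: start Sat 16:00 < Fri 12:00? ✗; end Sun 18:00 >= Thu 03:00? ✓ → no.
task81: start Fri 06:00 < Fri 12:00? ✓; end Sun 08:00 >= Thu 03:00? ✓ → yes.
task82: start Tue 18:00 < Fri 12:00? ✓; end Wed 07:00 >= Thu 03:00? ✗ → no.
task83: start Tue 08:00 < Fri 12:00? ✓; end Wed 05:00 >= Thu 03:00? ✗ → no.
task84: start Tue 18:00 < Fri 12:00? ✓; end Wed 01:00 >= Thu 03:00? ✗ → no.
task86: start Sat 11:00 < Fri 12:00? ✗; end Sun 18:00 >= Thu 03:00? ✓ → no.
task87: start Mon 07:00 < Fri 12:00? ✓; end Tue 05:00 >= Thu 03:00? ✗ → no.
task88: start Thu 22:00 < Fri 12:00? ✓; end Sat 03:00 >= Thu 03:00? ✓ → yes.
Result: task79, task81, task88.

task79, task81, task88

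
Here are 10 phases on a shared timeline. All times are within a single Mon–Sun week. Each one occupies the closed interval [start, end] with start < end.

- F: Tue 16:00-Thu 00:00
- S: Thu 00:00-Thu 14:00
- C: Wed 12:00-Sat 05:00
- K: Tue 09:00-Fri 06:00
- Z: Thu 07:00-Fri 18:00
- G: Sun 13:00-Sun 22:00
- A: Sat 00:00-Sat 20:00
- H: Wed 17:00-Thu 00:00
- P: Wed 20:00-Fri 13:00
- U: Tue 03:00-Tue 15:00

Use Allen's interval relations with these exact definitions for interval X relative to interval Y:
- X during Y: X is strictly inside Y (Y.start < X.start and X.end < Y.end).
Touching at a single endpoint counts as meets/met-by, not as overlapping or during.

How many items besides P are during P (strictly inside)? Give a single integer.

1

Target P = [Wed 20:00, Fri 13:00].
A [Sat 00:00, Sat 20:00] → after → no.
C [Wed 12:00, Sat 05:00] → contains → no.
F [Tue 16:00, Thu 00:00] → overlaps → no.
G [Sun 13:00, Sun 22:00] → after → no.
H [Wed 17:00, Thu 00:00] → overlaps → no.
K [Tue 09:00, Fri 06:00] → overlaps → no.
S [Thu 00:00, Thu 14:00] → during → counts.
U [Tue 03:00, Tue 15:00] → before → no.
Z [Thu 07:00, Fri 18:00] → overlapped-by → no.
Total: 1.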